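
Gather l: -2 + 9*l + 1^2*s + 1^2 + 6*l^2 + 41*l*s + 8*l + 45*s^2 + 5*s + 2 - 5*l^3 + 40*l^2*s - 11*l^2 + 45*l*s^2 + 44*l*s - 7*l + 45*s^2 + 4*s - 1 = -5*l^3 + l^2*(40*s - 5) + l*(45*s^2 + 85*s + 10) + 90*s^2 + 10*s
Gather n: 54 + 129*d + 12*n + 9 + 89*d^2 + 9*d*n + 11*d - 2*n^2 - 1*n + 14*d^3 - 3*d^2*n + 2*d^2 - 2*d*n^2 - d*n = 14*d^3 + 91*d^2 + 140*d + n^2*(-2*d - 2) + n*(-3*d^2 + 8*d + 11) + 63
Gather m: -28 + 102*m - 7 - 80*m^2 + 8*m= -80*m^2 + 110*m - 35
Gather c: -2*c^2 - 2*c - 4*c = -2*c^2 - 6*c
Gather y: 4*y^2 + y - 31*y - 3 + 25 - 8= 4*y^2 - 30*y + 14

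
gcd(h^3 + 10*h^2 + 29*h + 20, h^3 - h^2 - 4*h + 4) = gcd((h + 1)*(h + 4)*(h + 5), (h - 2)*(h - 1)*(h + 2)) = 1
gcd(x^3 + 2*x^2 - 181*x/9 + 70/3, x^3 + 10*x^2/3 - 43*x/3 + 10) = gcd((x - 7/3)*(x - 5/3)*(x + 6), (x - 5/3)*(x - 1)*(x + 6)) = x^2 + 13*x/3 - 10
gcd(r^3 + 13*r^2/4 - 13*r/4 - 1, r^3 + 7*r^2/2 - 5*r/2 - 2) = r^2 + 3*r - 4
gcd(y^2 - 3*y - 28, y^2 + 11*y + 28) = y + 4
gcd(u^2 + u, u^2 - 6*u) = u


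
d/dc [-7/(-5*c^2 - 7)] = -70*c/(5*c^2 + 7)^2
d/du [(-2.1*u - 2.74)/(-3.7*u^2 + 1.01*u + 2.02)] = (7.77*u^2 - 2.121*u - (2.1*u + 2.74)*(7.4*u - 1.01) - 4.242)/(-3.7*u^2 + 1.01*u + 2.02)^2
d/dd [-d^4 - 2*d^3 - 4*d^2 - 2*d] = -4*d^3 - 6*d^2 - 8*d - 2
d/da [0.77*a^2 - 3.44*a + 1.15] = 1.54*a - 3.44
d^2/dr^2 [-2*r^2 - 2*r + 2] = -4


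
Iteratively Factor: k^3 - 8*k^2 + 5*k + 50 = (k - 5)*(k^2 - 3*k - 10) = (k - 5)^2*(k + 2)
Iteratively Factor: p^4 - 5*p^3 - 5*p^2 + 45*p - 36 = (p - 4)*(p^3 - p^2 - 9*p + 9) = (p - 4)*(p + 3)*(p^2 - 4*p + 3) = (p - 4)*(p - 3)*(p + 3)*(p - 1)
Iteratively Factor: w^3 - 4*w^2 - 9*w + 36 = (w + 3)*(w^2 - 7*w + 12) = (w - 3)*(w + 3)*(w - 4)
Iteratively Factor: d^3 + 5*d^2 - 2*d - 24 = (d - 2)*(d^2 + 7*d + 12) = (d - 2)*(d + 4)*(d + 3)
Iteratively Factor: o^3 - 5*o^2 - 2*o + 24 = (o - 4)*(o^2 - o - 6) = (o - 4)*(o + 2)*(o - 3)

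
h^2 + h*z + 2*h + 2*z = (h + 2)*(h + z)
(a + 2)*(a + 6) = a^2 + 8*a + 12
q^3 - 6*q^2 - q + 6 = (q - 6)*(q - 1)*(q + 1)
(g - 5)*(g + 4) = g^2 - g - 20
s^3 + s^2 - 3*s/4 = s*(s - 1/2)*(s + 3/2)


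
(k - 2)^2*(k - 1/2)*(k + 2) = k^4 - 5*k^3/2 - 3*k^2 + 10*k - 4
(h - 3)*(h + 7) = h^2 + 4*h - 21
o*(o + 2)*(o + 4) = o^3 + 6*o^2 + 8*o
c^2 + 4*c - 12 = (c - 2)*(c + 6)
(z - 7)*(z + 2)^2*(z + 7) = z^4 + 4*z^3 - 45*z^2 - 196*z - 196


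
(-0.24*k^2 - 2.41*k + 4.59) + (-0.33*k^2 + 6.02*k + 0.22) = -0.57*k^2 + 3.61*k + 4.81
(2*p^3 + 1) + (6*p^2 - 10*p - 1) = 2*p^3 + 6*p^2 - 10*p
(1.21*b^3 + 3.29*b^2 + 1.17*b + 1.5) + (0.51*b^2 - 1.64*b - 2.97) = 1.21*b^3 + 3.8*b^2 - 0.47*b - 1.47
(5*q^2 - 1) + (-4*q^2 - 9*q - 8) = q^2 - 9*q - 9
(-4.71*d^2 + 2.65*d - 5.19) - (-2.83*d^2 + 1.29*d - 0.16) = -1.88*d^2 + 1.36*d - 5.03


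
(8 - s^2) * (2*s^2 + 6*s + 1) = -2*s^4 - 6*s^3 + 15*s^2 + 48*s + 8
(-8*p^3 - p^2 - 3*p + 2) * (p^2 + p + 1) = -8*p^5 - 9*p^4 - 12*p^3 - 2*p^2 - p + 2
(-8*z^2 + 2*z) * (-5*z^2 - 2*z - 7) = 40*z^4 + 6*z^3 + 52*z^2 - 14*z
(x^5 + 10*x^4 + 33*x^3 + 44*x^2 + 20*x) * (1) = x^5 + 10*x^4 + 33*x^3 + 44*x^2 + 20*x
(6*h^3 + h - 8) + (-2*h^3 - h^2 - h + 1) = 4*h^3 - h^2 - 7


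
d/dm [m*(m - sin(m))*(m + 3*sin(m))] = 2*m^2*cos(m) + 3*m^2 + 4*m*sin(m) - 3*m*sin(2*m) - 3*sin(m)^2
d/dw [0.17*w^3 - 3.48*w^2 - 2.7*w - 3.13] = 0.51*w^2 - 6.96*w - 2.7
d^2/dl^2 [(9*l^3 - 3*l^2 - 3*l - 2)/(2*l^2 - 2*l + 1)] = 2*(-6*l^3 - 60*l^2 + 69*l - 13)/(8*l^6 - 24*l^5 + 36*l^4 - 32*l^3 + 18*l^2 - 6*l + 1)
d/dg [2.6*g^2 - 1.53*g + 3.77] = 5.2*g - 1.53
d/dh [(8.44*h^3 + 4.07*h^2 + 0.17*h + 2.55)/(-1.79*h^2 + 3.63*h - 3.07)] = (-15.1076*h^4 + 61.2744*h^3 - 62.654*h^2 - 15.8608*h - 9.7784)/(3.2041*h^4 - 12.9954*h^3 + 24.1675*h^2 - 22.2882*h + 9.4249)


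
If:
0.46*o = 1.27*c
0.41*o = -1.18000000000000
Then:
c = -1.04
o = -2.88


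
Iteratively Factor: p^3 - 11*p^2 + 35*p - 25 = (p - 5)*(p^2 - 6*p + 5) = (p - 5)*(p - 1)*(p - 5)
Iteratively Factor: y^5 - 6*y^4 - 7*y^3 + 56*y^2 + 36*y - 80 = (y - 4)*(y^4 - 2*y^3 - 15*y^2 - 4*y + 20) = (y - 4)*(y + 2)*(y^3 - 4*y^2 - 7*y + 10) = (y - 4)*(y - 1)*(y + 2)*(y^2 - 3*y - 10) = (y - 5)*(y - 4)*(y - 1)*(y + 2)*(y + 2)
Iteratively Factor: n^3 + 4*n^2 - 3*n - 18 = (n + 3)*(n^2 + n - 6) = (n + 3)^2*(n - 2)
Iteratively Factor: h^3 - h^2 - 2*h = (h)*(h^2 - h - 2) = h*(h - 2)*(h + 1)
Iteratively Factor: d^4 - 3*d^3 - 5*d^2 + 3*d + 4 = (d + 1)*(d^3 - 4*d^2 - d + 4) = (d - 4)*(d + 1)*(d^2 - 1) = (d - 4)*(d - 1)*(d + 1)*(d + 1)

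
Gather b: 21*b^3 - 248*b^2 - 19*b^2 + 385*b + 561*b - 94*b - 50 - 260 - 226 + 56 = 21*b^3 - 267*b^2 + 852*b - 480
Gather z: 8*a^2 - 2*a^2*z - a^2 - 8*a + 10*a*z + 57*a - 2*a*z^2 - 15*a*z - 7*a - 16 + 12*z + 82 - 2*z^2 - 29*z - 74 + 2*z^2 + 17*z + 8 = 7*a^2 - 2*a*z^2 + 42*a + z*(-2*a^2 - 5*a)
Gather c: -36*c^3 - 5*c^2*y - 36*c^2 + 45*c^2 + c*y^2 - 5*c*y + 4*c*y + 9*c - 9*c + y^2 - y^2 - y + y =-36*c^3 + c^2*(9 - 5*y) + c*(y^2 - y)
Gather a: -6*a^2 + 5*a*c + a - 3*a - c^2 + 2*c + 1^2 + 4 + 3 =-6*a^2 + a*(5*c - 2) - c^2 + 2*c + 8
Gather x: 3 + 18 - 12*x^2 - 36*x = -12*x^2 - 36*x + 21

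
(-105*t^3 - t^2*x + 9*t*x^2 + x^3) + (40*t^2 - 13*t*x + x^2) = -105*t^3 - t^2*x + 40*t^2 + 9*t*x^2 - 13*t*x + x^3 + x^2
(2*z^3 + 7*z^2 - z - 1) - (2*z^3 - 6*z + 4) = 7*z^2 + 5*z - 5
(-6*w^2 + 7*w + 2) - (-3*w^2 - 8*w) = -3*w^2 + 15*w + 2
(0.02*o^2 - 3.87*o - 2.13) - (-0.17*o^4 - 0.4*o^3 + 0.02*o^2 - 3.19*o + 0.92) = 0.17*o^4 + 0.4*o^3 - 0.68*o - 3.05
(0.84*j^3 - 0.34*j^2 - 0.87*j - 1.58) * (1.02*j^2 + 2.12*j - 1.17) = 0.8568*j^5 + 1.434*j^4 - 2.591*j^3 - 3.0582*j^2 - 2.3317*j + 1.8486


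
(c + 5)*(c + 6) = c^2 + 11*c + 30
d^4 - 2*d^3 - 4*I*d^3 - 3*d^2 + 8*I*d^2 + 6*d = d*(d - 2)*(d - 3*I)*(d - I)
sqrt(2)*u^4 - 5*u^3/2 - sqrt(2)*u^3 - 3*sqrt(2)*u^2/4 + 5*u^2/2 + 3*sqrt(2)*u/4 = u*(u - 1)*(u - 3*sqrt(2)/2)*(sqrt(2)*u + 1/2)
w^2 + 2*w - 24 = (w - 4)*(w + 6)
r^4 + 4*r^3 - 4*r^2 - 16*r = r*(r - 2)*(r + 2)*(r + 4)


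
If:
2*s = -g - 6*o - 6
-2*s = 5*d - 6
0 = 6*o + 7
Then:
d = 6/5 - 2*s/5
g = 1 - 2*s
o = -7/6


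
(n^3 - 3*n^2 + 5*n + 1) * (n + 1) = n^4 - 2*n^3 + 2*n^2 + 6*n + 1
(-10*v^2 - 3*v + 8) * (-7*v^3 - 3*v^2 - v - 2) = 70*v^5 + 51*v^4 - 37*v^3 - v^2 - 2*v - 16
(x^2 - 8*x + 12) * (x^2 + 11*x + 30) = x^4 + 3*x^3 - 46*x^2 - 108*x + 360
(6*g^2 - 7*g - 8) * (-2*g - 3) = -12*g^3 - 4*g^2 + 37*g + 24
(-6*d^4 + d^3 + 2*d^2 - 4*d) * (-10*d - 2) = 60*d^5 + 2*d^4 - 22*d^3 + 36*d^2 + 8*d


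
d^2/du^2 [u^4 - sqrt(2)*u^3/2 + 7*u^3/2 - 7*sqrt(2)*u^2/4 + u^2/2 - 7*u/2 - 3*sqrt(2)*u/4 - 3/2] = 12*u^2 - 3*sqrt(2)*u + 21*u - 7*sqrt(2)/2 + 1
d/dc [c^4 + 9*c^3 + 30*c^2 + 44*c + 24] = 4*c^3 + 27*c^2 + 60*c + 44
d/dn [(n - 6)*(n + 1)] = 2*n - 5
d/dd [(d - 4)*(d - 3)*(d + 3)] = 3*d^2 - 8*d - 9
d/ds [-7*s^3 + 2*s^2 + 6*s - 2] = -21*s^2 + 4*s + 6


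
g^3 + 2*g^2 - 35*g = g*(g - 5)*(g + 7)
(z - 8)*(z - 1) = z^2 - 9*z + 8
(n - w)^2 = n^2 - 2*n*w + w^2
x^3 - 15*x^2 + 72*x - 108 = (x - 6)^2*(x - 3)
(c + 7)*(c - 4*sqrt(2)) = c^2 - 4*sqrt(2)*c + 7*c - 28*sqrt(2)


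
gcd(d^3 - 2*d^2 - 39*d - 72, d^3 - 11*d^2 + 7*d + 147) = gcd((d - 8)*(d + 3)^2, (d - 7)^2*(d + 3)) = d + 3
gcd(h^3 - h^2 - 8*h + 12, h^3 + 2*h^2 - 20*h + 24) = h^2 - 4*h + 4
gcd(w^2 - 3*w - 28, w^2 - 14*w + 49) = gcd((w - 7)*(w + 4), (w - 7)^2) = w - 7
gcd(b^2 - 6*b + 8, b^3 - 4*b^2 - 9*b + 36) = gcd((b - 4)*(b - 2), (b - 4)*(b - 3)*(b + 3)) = b - 4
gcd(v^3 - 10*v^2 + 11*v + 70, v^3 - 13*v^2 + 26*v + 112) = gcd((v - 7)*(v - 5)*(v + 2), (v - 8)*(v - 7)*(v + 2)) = v^2 - 5*v - 14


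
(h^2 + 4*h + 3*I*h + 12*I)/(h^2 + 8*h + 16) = (h + 3*I)/(h + 4)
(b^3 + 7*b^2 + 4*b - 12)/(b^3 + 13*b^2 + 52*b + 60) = (b - 1)/(b + 5)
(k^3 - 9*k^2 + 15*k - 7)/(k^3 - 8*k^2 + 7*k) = (k - 1)/k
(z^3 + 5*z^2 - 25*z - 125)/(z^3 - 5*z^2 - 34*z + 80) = (z^2 - 25)/(z^2 - 10*z + 16)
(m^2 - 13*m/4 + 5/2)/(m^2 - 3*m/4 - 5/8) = 2*(m - 2)/(2*m + 1)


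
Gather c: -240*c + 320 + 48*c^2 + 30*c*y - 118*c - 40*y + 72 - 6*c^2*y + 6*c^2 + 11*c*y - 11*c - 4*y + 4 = c^2*(54 - 6*y) + c*(41*y - 369) - 44*y + 396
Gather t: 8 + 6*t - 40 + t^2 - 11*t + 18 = t^2 - 5*t - 14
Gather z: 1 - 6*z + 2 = 3 - 6*z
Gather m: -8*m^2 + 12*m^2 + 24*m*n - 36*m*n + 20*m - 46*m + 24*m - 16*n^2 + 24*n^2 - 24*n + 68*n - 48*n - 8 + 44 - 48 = 4*m^2 + m*(-12*n - 2) + 8*n^2 - 4*n - 12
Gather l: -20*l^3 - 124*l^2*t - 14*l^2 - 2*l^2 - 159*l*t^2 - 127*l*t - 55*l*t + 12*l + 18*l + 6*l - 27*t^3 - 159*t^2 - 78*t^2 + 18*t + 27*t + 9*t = -20*l^3 + l^2*(-124*t - 16) + l*(-159*t^2 - 182*t + 36) - 27*t^3 - 237*t^2 + 54*t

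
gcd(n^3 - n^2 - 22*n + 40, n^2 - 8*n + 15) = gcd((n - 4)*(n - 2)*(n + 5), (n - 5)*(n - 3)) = 1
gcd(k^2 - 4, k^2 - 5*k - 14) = k + 2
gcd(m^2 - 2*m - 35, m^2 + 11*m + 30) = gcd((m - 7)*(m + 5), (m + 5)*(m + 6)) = m + 5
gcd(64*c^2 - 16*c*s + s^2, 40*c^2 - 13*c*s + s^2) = -8*c + s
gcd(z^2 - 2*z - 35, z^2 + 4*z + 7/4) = 1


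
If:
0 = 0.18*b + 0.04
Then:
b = -0.22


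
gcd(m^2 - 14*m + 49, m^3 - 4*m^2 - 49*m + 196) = m - 7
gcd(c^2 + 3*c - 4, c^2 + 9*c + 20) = c + 4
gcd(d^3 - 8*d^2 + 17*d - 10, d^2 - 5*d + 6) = d - 2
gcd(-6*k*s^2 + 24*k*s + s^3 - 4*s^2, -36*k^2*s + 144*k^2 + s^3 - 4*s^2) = -6*k*s + 24*k + s^2 - 4*s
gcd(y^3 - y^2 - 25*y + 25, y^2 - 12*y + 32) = 1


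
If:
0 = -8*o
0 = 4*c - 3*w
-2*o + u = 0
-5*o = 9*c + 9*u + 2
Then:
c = -2/9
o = 0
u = 0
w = -8/27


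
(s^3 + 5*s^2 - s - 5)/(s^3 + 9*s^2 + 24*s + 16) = (s^2 + 4*s - 5)/(s^2 + 8*s + 16)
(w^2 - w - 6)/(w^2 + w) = (w^2 - w - 6)/(w*(w + 1))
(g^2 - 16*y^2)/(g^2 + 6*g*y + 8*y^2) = (g - 4*y)/(g + 2*y)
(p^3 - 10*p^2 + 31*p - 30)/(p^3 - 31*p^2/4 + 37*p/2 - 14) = 4*(p^2 - 8*p + 15)/(4*p^2 - 23*p + 28)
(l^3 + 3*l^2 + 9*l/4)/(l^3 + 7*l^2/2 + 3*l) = (l + 3/2)/(l + 2)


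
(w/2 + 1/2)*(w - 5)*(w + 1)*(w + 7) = w^4/2 + 2*w^3 - 15*w^2 - 34*w - 35/2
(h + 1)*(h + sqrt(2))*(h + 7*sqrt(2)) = h^3 + h^2 + 8*sqrt(2)*h^2 + 8*sqrt(2)*h + 14*h + 14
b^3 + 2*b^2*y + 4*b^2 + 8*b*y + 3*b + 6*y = (b + 1)*(b + 3)*(b + 2*y)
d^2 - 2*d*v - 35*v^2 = (d - 7*v)*(d + 5*v)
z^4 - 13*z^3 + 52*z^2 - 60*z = z*(z - 6)*(z - 5)*(z - 2)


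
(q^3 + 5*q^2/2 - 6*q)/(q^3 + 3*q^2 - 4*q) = (q - 3/2)/(q - 1)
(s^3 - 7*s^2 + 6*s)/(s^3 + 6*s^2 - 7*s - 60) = s*(s^2 - 7*s + 6)/(s^3 + 6*s^2 - 7*s - 60)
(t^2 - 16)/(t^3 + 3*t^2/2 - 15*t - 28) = 2*(t + 4)/(2*t^2 + 11*t + 14)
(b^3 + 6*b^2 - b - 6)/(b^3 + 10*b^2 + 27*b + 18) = (b - 1)/(b + 3)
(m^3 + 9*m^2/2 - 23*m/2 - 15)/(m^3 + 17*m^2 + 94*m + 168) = (2*m^2 - 3*m - 5)/(2*(m^2 + 11*m + 28))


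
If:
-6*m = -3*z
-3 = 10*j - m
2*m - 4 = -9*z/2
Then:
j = -29/110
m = 4/11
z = 8/11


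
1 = 1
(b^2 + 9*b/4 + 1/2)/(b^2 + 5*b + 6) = (b + 1/4)/(b + 3)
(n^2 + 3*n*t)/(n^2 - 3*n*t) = (n + 3*t)/(n - 3*t)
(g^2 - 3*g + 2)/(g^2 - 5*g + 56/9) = 9*(g^2 - 3*g + 2)/(9*g^2 - 45*g + 56)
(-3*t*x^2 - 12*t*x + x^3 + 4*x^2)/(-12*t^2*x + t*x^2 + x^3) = (x + 4)/(4*t + x)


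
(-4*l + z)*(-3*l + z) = 12*l^2 - 7*l*z + z^2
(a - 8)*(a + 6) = a^2 - 2*a - 48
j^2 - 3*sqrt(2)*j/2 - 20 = (j - 4*sqrt(2))*(j + 5*sqrt(2)/2)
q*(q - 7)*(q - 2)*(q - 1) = q^4 - 10*q^3 + 23*q^2 - 14*q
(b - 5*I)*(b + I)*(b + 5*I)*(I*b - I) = I*b^4 - b^3 - I*b^3 + b^2 + 25*I*b^2 - 25*b - 25*I*b + 25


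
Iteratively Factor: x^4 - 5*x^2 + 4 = (x + 1)*(x^3 - x^2 - 4*x + 4) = (x - 2)*(x + 1)*(x^2 + x - 2) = (x - 2)*(x - 1)*(x + 1)*(x + 2)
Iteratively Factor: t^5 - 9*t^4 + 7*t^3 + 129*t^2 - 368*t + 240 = (t - 4)*(t^4 - 5*t^3 - 13*t^2 + 77*t - 60) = (t - 4)*(t - 1)*(t^3 - 4*t^2 - 17*t + 60) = (t - 4)*(t - 1)*(t + 4)*(t^2 - 8*t + 15) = (t - 5)*(t - 4)*(t - 1)*(t + 4)*(t - 3)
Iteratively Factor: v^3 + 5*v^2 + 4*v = (v + 1)*(v^2 + 4*v) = v*(v + 1)*(v + 4)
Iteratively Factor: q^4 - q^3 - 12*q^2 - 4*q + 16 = (q - 4)*(q^3 + 3*q^2 - 4) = (q - 4)*(q + 2)*(q^2 + q - 2) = (q - 4)*(q - 1)*(q + 2)*(q + 2)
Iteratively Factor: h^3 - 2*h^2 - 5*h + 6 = (h - 3)*(h^2 + h - 2) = (h - 3)*(h - 1)*(h + 2)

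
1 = 1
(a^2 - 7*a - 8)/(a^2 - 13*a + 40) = (a + 1)/(a - 5)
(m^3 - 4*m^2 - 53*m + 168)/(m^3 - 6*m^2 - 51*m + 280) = (m - 3)/(m - 5)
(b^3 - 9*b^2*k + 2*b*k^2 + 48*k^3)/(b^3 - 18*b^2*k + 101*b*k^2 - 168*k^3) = (b + 2*k)/(b - 7*k)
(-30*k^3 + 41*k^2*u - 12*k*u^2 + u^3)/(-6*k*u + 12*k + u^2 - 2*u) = (5*k^2 - 6*k*u + u^2)/(u - 2)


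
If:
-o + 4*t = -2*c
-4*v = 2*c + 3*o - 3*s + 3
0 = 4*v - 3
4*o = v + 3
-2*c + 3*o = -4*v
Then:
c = 93/32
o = 15/16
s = 39/8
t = -39/32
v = 3/4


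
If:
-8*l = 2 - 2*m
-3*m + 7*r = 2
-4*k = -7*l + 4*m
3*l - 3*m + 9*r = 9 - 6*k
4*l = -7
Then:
No Solution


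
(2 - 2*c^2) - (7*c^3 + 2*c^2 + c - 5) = -7*c^3 - 4*c^2 - c + 7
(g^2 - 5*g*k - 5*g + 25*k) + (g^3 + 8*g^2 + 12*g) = g^3 + 9*g^2 - 5*g*k + 7*g + 25*k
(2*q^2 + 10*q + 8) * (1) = 2*q^2 + 10*q + 8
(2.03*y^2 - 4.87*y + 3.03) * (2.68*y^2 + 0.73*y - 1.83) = 5.4404*y^4 - 11.5697*y^3 + 0.8504*y^2 + 11.124*y - 5.5449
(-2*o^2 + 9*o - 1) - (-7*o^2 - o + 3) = 5*o^2 + 10*o - 4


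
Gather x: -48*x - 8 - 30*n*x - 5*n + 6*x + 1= -5*n + x*(-30*n - 42) - 7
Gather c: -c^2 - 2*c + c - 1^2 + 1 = -c^2 - c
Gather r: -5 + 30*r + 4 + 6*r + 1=36*r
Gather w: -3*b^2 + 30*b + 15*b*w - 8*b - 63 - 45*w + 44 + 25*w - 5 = -3*b^2 + 22*b + w*(15*b - 20) - 24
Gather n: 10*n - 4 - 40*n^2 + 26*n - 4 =-40*n^2 + 36*n - 8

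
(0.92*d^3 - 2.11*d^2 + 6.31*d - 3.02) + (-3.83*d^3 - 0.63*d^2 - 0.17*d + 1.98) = -2.91*d^3 - 2.74*d^2 + 6.14*d - 1.04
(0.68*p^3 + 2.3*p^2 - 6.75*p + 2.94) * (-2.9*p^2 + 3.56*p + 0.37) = -1.972*p^5 - 4.2492*p^4 + 28.0146*p^3 - 31.705*p^2 + 7.9689*p + 1.0878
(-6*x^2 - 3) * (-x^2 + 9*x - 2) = 6*x^4 - 54*x^3 + 15*x^2 - 27*x + 6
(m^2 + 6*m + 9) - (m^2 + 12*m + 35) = -6*m - 26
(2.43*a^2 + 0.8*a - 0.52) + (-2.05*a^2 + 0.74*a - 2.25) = 0.38*a^2 + 1.54*a - 2.77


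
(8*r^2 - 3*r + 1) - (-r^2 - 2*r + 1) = 9*r^2 - r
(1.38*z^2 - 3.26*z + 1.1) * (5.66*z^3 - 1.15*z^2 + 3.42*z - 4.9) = 7.8108*z^5 - 20.0386*z^4 + 14.6946*z^3 - 19.1762*z^2 + 19.736*z - 5.39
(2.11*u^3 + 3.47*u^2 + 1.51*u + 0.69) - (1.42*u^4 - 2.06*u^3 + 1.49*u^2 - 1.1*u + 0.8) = -1.42*u^4 + 4.17*u^3 + 1.98*u^2 + 2.61*u - 0.11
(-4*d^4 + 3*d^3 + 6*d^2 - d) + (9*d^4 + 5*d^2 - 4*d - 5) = 5*d^4 + 3*d^3 + 11*d^2 - 5*d - 5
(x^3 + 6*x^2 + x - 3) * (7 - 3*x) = -3*x^4 - 11*x^3 + 39*x^2 + 16*x - 21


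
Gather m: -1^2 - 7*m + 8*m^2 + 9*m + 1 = 8*m^2 + 2*m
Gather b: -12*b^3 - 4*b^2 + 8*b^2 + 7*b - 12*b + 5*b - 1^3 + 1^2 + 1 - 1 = -12*b^3 + 4*b^2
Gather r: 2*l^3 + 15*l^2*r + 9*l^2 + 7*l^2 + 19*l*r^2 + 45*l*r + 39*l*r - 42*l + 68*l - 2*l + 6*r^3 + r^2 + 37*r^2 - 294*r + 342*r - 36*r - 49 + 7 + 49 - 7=2*l^3 + 16*l^2 + 24*l + 6*r^3 + r^2*(19*l + 38) + r*(15*l^2 + 84*l + 12)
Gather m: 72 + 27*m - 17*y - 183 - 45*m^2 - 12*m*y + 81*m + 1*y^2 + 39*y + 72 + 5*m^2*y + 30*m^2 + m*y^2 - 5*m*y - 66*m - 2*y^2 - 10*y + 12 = m^2*(5*y - 15) + m*(y^2 - 17*y + 42) - y^2 + 12*y - 27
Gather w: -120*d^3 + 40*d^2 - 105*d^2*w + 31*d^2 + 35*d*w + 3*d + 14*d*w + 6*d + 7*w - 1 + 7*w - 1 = -120*d^3 + 71*d^2 + 9*d + w*(-105*d^2 + 49*d + 14) - 2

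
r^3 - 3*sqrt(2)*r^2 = r^2*(r - 3*sqrt(2))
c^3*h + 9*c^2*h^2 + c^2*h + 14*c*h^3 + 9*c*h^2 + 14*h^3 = (c + 2*h)*(c + 7*h)*(c*h + h)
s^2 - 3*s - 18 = (s - 6)*(s + 3)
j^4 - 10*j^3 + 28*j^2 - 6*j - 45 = (j - 5)*(j - 3)^2*(j + 1)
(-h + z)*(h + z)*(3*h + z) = -3*h^3 - h^2*z + 3*h*z^2 + z^3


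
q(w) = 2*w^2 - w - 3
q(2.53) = 7.27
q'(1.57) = 5.28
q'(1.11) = 3.44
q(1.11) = -1.65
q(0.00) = -3.00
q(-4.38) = 39.75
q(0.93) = -2.20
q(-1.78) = 5.12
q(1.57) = 0.36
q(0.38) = -3.09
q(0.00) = -3.00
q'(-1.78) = -8.12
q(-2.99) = 17.87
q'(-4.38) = -18.52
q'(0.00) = -1.00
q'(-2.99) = -12.96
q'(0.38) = 0.52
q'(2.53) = 9.12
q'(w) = 4*w - 1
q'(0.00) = -1.00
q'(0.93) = 2.72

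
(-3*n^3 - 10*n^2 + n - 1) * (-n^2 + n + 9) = 3*n^5 + 7*n^4 - 38*n^3 - 88*n^2 + 8*n - 9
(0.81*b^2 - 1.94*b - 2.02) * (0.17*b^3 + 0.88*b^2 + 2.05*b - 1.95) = 0.1377*b^5 + 0.383*b^4 - 0.3901*b^3 - 7.3341*b^2 - 0.358*b + 3.939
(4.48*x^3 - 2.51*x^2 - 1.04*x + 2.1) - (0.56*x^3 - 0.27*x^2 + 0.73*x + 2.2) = 3.92*x^3 - 2.24*x^2 - 1.77*x - 0.1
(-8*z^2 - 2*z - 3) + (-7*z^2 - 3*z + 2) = -15*z^2 - 5*z - 1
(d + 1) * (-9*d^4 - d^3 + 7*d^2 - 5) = -9*d^5 - 10*d^4 + 6*d^3 + 7*d^2 - 5*d - 5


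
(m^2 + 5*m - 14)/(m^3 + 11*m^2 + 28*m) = (m - 2)/(m*(m + 4))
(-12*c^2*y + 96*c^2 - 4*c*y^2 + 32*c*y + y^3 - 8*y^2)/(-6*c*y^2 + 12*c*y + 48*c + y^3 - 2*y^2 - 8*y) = (2*c*y - 16*c + y^2 - 8*y)/(y^2 - 2*y - 8)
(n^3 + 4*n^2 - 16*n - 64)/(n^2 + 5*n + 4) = (n^2 - 16)/(n + 1)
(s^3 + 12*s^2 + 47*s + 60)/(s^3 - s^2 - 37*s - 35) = (s^2 + 7*s + 12)/(s^2 - 6*s - 7)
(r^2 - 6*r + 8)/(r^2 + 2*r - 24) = (r - 2)/(r + 6)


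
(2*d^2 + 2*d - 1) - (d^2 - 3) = d^2 + 2*d + 2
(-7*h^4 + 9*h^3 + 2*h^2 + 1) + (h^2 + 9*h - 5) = -7*h^4 + 9*h^3 + 3*h^2 + 9*h - 4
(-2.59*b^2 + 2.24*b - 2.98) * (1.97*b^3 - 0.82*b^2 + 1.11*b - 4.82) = -5.1023*b^5 + 6.5366*b^4 - 10.5823*b^3 + 17.4138*b^2 - 14.1046*b + 14.3636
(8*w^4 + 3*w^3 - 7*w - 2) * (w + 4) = 8*w^5 + 35*w^4 + 12*w^3 - 7*w^2 - 30*w - 8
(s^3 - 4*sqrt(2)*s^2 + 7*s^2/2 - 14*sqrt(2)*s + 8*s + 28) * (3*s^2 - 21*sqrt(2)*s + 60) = 3*s^5 - 33*sqrt(2)*s^4 + 21*s^4/2 - 231*sqrt(2)*s^3/2 + 252*s^3 - 408*sqrt(2)*s^2 + 882*s^2 - 1428*sqrt(2)*s + 480*s + 1680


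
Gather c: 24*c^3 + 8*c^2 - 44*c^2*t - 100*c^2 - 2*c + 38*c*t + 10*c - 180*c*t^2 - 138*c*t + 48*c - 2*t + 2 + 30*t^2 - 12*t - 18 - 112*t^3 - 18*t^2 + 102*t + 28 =24*c^3 + c^2*(-44*t - 92) + c*(-180*t^2 - 100*t + 56) - 112*t^3 + 12*t^2 + 88*t + 12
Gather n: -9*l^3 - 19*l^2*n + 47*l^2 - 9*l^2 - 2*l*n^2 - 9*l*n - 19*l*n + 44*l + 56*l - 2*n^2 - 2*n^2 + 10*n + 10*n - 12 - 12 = -9*l^3 + 38*l^2 + 100*l + n^2*(-2*l - 4) + n*(-19*l^2 - 28*l + 20) - 24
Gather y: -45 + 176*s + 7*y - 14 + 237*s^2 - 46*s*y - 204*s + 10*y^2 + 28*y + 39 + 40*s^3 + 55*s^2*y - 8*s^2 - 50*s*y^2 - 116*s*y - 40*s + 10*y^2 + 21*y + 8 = 40*s^3 + 229*s^2 - 68*s + y^2*(20 - 50*s) + y*(55*s^2 - 162*s + 56) - 12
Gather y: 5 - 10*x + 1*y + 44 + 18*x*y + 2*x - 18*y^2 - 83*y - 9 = -8*x - 18*y^2 + y*(18*x - 82) + 40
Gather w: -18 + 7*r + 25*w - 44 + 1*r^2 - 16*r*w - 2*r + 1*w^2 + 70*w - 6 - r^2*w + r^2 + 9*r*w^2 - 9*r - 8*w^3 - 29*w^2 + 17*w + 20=2*r^2 - 4*r - 8*w^3 + w^2*(9*r - 28) + w*(-r^2 - 16*r + 112) - 48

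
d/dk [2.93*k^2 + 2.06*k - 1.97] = 5.86*k + 2.06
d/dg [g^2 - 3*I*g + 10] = 2*g - 3*I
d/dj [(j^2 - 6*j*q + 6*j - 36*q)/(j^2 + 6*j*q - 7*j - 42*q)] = (2*(j - 3*q + 3)*(j^2 + 6*j*q - 7*j - 42*q) - (2*j + 6*q - 7)*(j^2 - 6*j*q + 6*j - 36*q))/(j^2 + 6*j*q - 7*j - 42*q)^2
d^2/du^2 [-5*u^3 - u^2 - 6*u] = -30*u - 2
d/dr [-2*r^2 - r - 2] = -4*r - 1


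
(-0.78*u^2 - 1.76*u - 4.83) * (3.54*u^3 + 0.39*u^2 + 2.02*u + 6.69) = -2.7612*u^5 - 6.5346*u^4 - 19.3602*u^3 - 10.6571*u^2 - 21.531*u - 32.3127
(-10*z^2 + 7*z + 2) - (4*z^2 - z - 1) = -14*z^2 + 8*z + 3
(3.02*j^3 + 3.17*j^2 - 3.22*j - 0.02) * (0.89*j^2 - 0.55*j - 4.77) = 2.6878*j^5 + 1.1603*j^4 - 19.0147*j^3 - 13.3677*j^2 + 15.3704*j + 0.0954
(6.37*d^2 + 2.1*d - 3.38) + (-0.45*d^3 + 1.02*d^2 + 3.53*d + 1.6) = -0.45*d^3 + 7.39*d^2 + 5.63*d - 1.78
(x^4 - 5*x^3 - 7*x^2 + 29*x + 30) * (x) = x^5 - 5*x^4 - 7*x^3 + 29*x^2 + 30*x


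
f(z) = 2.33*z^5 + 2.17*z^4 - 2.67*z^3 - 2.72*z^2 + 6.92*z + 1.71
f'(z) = 11.65*z^4 + 8.68*z^3 - 8.01*z^2 - 5.44*z + 6.92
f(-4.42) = -2953.91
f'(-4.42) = 3571.42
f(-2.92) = -312.07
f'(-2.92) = 585.35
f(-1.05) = -5.80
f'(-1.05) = 7.91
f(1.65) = 38.31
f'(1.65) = 101.48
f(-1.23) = -7.54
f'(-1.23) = 12.01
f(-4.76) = -4384.54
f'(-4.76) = 4895.91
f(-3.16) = -480.85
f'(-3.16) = 831.88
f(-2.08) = -50.52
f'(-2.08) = 123.53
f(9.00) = 149718.78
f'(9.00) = 82072.52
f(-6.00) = -14866.77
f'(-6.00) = 12974.72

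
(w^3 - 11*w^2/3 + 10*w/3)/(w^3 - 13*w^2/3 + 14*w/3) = (3*w - 5)/(3*w - 7)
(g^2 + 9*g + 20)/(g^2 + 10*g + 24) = (g + 5)/(g + 6)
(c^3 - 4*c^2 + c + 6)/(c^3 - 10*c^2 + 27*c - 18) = (c^2 - c - 2)/(c^2 - 7*c + 6)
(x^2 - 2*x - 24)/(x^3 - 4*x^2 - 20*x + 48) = 1/(x - 2)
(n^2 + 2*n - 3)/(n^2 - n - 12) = (n - 1)/(n - 4)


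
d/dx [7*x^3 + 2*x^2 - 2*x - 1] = 21*x^2 + 4*x - 2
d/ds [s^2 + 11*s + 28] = 2*s + 11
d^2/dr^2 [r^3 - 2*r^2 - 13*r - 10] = 6*r - 4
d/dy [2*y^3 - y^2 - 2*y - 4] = 6*y^2 - 2*y - 2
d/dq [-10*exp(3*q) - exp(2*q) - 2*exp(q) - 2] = 2*(-15*exp(2*q) - exp(q) - 1)*exp(q)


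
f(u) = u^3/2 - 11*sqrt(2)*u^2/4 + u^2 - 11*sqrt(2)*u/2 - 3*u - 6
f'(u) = 3*u^2/2 - 11*sqrt(2)*u/2 + 2*u - 11*sqrt(2)/2 - 3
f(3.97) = -63.04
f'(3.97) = -10.08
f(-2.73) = -8.28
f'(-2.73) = 16.18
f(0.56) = -12.85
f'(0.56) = -13.54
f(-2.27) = -2.27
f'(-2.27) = 10.07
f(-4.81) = -76.64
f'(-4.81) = 51.72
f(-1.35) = 2.05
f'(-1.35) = -0.24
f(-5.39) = -110.14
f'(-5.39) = 63.94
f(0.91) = -17.82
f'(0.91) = -14.79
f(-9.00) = -507.51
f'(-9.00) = 162.73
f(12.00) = 312.63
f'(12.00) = 135.88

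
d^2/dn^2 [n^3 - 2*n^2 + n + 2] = 6*n - 4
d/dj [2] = 0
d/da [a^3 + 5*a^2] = a*(3*a + 10)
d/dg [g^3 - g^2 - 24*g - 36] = 3*g^2 - 2*g - 24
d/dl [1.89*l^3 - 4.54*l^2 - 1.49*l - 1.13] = 5.67*l^2 - 9.08*l - 1.49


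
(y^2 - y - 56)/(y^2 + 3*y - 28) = (y - 8)/(y - 4)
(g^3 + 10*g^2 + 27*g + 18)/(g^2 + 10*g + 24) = (g^2 + 4*g + 3)/(g + 4)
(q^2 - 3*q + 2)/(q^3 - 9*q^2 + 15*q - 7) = (q - 2)/(q^2 - 8*q + 7)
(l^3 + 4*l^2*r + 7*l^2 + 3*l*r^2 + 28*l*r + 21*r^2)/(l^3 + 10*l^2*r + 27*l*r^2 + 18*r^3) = (l + 7)/(l + 6*r)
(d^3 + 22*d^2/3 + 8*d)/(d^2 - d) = (d^2 + 22*d/3 + 8)/(d - 1)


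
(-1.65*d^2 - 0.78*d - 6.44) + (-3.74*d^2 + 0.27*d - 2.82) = -5.39*d^2 - 0.51*d - 9.26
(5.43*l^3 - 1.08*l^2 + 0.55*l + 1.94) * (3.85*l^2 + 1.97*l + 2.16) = 20.9055*l^5 + 6.5391*l^4 + 11.7187*l^3 + 6.2197*l^2 + 5.0098*l + 4.1904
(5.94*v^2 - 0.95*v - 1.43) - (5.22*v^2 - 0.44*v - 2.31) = 0.720000000000001*v^2 - 0.51*v + 0.88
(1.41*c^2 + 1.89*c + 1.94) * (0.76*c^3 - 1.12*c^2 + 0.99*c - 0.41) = 1.0716*c^5 - 0.1428*c^4 + 0.7535*c^3 - 0.8798*c^2 + 1.1457*c - 0.7954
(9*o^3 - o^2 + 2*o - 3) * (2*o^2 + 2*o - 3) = 18*o^5 + 16*o^4 - 25*o^3 + o^2 - 12*o + 9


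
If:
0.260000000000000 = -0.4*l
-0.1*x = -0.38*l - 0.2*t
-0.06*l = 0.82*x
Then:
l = -0.65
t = 1.26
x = 0.05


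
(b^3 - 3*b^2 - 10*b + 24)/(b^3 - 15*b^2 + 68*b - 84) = (b^2 - b - 12)/(b^2 - 13*b + 42)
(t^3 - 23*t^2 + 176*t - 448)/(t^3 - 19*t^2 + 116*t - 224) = (t - 8)/(t - 4)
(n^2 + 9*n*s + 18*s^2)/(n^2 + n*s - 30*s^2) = (-n - 3*s)/(-n + 5*s)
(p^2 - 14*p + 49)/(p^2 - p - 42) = (p - 7)/(p + 6)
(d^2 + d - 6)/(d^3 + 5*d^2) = (d^2 + d - 6)/(d^2*(d + 5))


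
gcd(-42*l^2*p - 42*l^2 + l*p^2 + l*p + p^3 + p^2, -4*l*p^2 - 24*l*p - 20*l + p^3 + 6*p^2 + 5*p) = p + 1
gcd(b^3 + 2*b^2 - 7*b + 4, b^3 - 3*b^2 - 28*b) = b + 4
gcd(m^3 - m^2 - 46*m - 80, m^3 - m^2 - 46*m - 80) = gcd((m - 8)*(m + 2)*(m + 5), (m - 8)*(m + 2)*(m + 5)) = m^3 - m^2 - 46*m - 80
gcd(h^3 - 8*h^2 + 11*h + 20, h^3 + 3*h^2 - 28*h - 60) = h - 5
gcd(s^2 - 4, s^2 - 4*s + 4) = s - 2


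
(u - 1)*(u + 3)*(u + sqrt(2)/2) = u^3 + sqrt(2)*u^2/2 + 2*u^2 - 3*u + sqrt(2)*u - 3*sqrt(2)/2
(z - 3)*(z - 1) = z^2 - 4*z + 3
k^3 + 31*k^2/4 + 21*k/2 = k*(k + 7/4)*(k + 6)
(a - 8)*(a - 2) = a^2 - 10*a + 16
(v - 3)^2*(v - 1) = v^3 - 7*v^2 + 15*v - 9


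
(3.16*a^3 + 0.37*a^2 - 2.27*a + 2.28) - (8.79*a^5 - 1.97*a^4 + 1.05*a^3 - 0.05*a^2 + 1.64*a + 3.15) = -8.79*a^5 + 1.97*a^4 + 2.11*a^3 + 0.42*a^2 - 3.91*a - 0.87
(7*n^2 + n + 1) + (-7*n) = 7*n^2 - 6*n + 1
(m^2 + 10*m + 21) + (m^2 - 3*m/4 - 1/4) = 2*m^2 + 37*m/4 + 83/4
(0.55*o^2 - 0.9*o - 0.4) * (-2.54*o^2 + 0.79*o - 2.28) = -1.397*o^4 + 2.7205*o^3 - 0.949*o^2 + 1.736*o + 0.912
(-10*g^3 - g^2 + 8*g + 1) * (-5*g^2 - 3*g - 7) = 50*g^5 + 35*g^4 + 33*g^3 - 22*g^2 - 59*g - 7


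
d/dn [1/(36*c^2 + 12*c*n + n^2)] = 2*(-6*c - n)/(36*c^2 + 12*c*n + n^2)^2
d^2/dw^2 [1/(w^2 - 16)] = 2*(3*w^2 + 16)/(w^2 - 16)^3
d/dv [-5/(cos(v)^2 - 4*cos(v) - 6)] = 10*(2 - cos(v))*sin(v)/(sin(v)^2 + 4*cos(v) + 5)^2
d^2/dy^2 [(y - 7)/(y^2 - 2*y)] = 2*(3*y*(3 - y)*(y - 2) + 4*(y - 7)*(y - 1)^2)/(y^3*(y - 2)^3)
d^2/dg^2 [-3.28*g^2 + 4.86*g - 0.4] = -6.56000000000000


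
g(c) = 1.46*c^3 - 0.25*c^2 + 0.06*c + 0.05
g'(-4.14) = 77.20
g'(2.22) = 20.54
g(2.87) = 32.68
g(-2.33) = -19.92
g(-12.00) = -2559.55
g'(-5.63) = 141.71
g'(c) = 4.38*c^2 - 0.5*c + 0.06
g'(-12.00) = 636.78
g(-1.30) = -3.66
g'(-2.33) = 25.00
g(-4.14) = -108.08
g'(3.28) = 45.54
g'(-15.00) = 993.06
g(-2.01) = -12.94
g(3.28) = 49.08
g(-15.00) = -4984.60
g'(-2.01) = 18.76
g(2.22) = 14.93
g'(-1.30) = 8.11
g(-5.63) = -268.75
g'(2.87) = 34.70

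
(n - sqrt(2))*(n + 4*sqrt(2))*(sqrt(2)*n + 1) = sqrt(2)*n^3 + 7*n^2 - 5*sqrt(2)*n - 8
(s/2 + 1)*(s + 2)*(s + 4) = s^3/2 + 4*s^2 + 10*s + 8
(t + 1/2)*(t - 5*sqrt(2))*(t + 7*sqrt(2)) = t^3 + t^2/2 + 2*sqrt(2)*t^2 - 70*t + sqrt(2)*t - 35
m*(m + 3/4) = m^2 + 3*m/4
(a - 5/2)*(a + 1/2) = a^2 - 2*a - 5/4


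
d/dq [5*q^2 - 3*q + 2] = 10*q - 3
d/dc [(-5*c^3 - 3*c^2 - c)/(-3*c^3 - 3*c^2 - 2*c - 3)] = (6*c^4 + 14*c^3 + 48*c^2 + 18*c + 3)/(9*c^6 + 18*c^5 + 21*c^4 + 30*c^3 + 22*c^2 + 12*c + 9)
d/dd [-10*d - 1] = -10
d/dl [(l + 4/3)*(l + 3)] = 2*l + 13/3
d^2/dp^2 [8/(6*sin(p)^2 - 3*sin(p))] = 8*(-16*sin(p) + 6 + 23/sin(p) - 12/sin(p)^2 + 2/sin(p)^3)/(3*(2*sin(p) - 1)^3)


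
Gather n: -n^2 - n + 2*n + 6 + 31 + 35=-n^2 + n + 72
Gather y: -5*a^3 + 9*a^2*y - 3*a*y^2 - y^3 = -5*a^3 + 9*a^2*y - 3*a*y^2 - y^3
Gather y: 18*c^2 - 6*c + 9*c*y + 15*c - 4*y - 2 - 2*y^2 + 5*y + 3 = 18*c^2 + 9*c - 2*y^2 + y*(9*c + 1) + 1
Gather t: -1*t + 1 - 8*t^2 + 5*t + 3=-8*t^2 + 4*t + 4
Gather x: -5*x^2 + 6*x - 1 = -5*x^2 + 6*x - 1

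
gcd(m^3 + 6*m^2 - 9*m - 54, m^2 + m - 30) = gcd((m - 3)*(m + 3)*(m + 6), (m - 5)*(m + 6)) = m + 6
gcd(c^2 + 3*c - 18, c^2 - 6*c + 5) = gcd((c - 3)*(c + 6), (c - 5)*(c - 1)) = 1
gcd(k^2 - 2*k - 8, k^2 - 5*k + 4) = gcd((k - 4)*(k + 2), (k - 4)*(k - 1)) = k - 4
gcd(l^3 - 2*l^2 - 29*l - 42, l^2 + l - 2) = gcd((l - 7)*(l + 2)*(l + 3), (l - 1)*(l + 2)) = l + 2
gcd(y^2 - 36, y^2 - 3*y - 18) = y - 6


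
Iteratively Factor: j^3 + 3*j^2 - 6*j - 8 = (j - 2)*(j^2 + 5*j + 4) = (j - 2)*(j + 1)*(j + 4)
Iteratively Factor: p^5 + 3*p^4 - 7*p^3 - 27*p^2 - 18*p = (p)*(p^4 + 3*p^3 - 7*p^2 - 27*p - 18) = p*(p - 3)*(p^3 + 6*p^2 + 11*p + 6) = p*(p - 3)*(p + 3)*(p^2 + 3*p + 2) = p*(p - 3)*(p + 2)*(p + 3)*(p + 1)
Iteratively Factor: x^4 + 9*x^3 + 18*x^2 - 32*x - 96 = (x + 3)*(x^3 + 6*x^2 - 32) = (x - 2)*(x + 3)*(x^2 + 8*x + 16) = (x - 2)*(x + 3)*(x + 4)*(x + 4)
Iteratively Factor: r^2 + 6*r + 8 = (r + 2)*(r + 4)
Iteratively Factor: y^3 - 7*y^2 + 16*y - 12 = (y - 2)*(y^2 - 5*y + 6) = (y - 2)^2*(y - 3)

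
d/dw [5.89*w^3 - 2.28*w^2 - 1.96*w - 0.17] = 17.67*w^2 - 4.56*w - 1.96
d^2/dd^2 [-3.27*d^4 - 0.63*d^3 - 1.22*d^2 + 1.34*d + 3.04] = -39.24*d^2 - 3.78*d - 2.44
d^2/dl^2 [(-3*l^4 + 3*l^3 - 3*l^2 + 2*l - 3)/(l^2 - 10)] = 2*(-3*l^6 + 90*l^4 + 32*l^3 - 1899*l^2 + 960*l - 330)/(l^6 - 30*l^4 + 300*l^2 - 1000)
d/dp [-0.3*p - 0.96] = -0.300000000000000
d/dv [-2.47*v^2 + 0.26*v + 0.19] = 0.26 - 4.94*v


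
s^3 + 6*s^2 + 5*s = s*(s + 1)*(s + 5)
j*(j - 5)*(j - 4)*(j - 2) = j^4 - 11*j^3 + 38*j^2 - 40*j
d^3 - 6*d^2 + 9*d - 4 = (d - 4)*(d - 1)^2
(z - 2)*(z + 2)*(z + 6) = z^3 + 6*z^2 - 4*z - 24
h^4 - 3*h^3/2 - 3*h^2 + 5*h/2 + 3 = (h - 2)*(h - 3/2)*(h + 1)^2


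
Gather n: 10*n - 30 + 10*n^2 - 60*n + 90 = 10*n^2 - 50*n + 60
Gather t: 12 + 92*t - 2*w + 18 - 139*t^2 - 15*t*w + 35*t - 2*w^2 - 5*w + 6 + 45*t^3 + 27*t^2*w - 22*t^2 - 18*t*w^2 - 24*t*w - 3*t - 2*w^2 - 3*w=45*t^3 + t^2*(27*w - 161) + t*(-18*w^2 - 39*w + 124) - 4*w^2 - 10*w + 36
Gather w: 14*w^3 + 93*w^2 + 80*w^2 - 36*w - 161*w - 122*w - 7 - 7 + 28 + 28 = 14*w^3 + 173*w^2 - 319*w + 42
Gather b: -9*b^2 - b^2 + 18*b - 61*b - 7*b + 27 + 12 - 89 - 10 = -10*b^2 - 50*b - 60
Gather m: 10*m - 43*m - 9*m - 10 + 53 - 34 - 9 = -42*m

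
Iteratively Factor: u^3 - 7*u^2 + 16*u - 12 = (u - 2)*(u^2 - 5*u + 6) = (u - 2)^2*(u - 3)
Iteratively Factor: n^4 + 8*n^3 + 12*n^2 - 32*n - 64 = (n + 4)*(n^3 + 4*n^2 - 4*n - 16) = (n - 2)*(n + 4)*(n^2 + 6*n + 8) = (n - 2)*(n + 2)*(n + 4)*(n + 4)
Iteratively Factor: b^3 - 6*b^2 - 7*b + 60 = (b + 3)*(b^2 - 9*b + 20) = (b - 4)*(b + 3)*(b - 5)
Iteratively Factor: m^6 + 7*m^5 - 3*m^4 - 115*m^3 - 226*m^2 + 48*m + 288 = (m - 4)*(m^5 + 11*m^4 + 41*m^3 + 49*m^2 - 30*m - 72) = (m - 4)*(m + 4)*(m^4 + 7*m^3 + 13*m^2 - 3*m - 18) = (m - 4)*(m + 3)*(m + 4)*(m^3 + 4*m^2 + m - 6) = (m - 4)*(m + 2)*(m + 3)*(m + 4)*(m^2 + 2*m - 3) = (m - 4)*(m + 2)*(m + 3)^2*(m + 4)*(m - 1)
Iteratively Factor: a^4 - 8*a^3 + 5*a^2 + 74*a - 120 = (a - 2)*(a^3 - 6*a^2 - 7*a + 60) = (a - 4)*(a - 2)*(a^2 - 2*a - 15) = (a - 5)*(a - 4)*(a - 2)*(a + 3)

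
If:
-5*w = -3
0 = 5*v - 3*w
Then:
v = 9/25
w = 3/5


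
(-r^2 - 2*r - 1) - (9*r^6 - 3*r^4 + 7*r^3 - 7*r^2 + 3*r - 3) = -9*r^6 + 3*r^4 - 7*r^3 + 6*r^2 - 5*r + 2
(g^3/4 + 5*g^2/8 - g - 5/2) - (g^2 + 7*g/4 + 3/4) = g^3/4 - 3*g^2/8 - 11*g/4 - 13/4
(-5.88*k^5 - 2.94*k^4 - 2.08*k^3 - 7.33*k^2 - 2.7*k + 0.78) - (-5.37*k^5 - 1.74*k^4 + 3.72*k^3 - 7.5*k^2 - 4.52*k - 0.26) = -0.51*k^5 - 1.2*k^4 - 5.8*k^3 + 0.17*k^2 + 1.82*k + 1.04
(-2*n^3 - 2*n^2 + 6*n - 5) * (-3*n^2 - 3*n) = 6*n^5 + 12*n^4 - 12*n^3 - 3*n^2 + 15*n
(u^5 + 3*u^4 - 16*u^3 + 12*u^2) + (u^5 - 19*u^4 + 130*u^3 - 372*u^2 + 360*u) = 2*u^5 - 16*u^4 + 114*u^3 - 360*u^2 + 360*u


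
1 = 1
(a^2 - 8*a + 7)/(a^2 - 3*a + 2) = (a - 7)/(a - 2)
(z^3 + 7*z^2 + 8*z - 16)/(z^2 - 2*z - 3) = (-z^3 - 7*z^2 - 8*z + 16)/(-z^2 + 2*z + 3)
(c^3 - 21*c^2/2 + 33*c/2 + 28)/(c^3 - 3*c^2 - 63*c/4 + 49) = 2*(c^2 - 7*c - 8)/(2*c^2 + c - 28)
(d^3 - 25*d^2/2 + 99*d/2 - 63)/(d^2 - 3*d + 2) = (2*d^3 - 25*d^2 + 99*d - 126)/(2*(d^2 - 3*d + 2))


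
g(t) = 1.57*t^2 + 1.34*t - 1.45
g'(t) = 3.14*t + 1.34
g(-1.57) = 0.32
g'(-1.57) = -3.59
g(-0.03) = -1.49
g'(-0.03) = 1.25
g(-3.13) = 9.74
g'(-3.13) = -8.49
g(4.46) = 35.76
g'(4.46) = 15.34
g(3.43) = 21.62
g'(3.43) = 12.11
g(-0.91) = -1.37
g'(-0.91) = -1.52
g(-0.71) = -1.61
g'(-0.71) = -0.89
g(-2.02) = 2.25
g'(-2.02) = -5.00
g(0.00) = -1.45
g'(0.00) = 1.34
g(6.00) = 63.11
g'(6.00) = 20.18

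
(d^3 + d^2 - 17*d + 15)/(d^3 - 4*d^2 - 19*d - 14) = (-d^3 - d^2 + 17*d - 15)/(-d^3 + 4*d^2 + 19*d + 14)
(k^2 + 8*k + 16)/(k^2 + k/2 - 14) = 2*(k + 4)/(2*k - 7)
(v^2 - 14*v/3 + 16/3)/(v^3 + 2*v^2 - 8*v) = (v - 8/3)/(v*(v + 4))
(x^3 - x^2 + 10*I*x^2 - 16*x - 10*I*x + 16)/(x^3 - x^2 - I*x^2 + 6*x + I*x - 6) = (x + 8*I)/(x - 3*I)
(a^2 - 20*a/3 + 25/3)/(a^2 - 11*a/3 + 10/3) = (a - 5)/(a - 2)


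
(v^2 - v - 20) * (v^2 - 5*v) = v^4 - 6*v^3 - 15*v^2 + 100*v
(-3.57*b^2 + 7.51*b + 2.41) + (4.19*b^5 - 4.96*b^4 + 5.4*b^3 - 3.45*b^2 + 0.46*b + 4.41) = 4.19*b^5 - 4.96*b^4 + 5.4*b^3 - 7.02*b^2 + 7.97*b + 6.82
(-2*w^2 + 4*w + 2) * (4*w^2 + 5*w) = -8*w^4 + 6*w^3 + 28*w^2 + 10*w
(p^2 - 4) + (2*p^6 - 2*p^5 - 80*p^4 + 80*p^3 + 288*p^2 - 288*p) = 2*p^6 - 2*p^5 - 80*p^4 + 80*p^3 + 289*p^2 - 288*p - 4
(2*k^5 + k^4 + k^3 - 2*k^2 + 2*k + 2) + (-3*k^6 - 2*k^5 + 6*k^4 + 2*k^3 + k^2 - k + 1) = -3*k^6 + 7*k^4 + 3*k^3 - k^2 + k + 3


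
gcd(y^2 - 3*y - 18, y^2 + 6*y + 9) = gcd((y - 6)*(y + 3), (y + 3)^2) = y + 3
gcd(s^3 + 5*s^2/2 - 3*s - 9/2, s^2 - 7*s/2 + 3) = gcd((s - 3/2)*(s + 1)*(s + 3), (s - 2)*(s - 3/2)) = s - 3/2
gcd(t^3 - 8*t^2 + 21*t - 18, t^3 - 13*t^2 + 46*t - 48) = t^2 - 5*t + 6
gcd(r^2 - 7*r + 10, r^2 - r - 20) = r - 5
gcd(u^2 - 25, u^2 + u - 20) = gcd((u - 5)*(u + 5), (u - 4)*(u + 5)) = u + 5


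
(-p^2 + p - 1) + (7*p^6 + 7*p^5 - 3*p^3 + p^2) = 7*p^6 + 7*p^5 - 3*p^3 + p - 1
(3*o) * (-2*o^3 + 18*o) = -6*o^4 + 54*o^2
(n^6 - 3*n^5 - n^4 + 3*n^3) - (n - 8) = n^6 - 3*n^5 - n^4 + 3*n^3 - n + 8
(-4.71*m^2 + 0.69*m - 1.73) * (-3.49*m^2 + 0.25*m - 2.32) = 16.4379*m^4 - 3.5856*m^3 + 17.1374*m^2 - 2.0333*m + 4.0136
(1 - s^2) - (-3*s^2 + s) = 2*s^2 - s + 1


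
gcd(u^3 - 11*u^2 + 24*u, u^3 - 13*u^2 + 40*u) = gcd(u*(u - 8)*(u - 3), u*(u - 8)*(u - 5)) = u^2 - 8*u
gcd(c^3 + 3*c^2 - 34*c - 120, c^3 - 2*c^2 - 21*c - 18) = c - 6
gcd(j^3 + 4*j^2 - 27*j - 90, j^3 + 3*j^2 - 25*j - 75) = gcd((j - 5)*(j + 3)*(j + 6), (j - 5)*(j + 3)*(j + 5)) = j^2 - 2*j - 15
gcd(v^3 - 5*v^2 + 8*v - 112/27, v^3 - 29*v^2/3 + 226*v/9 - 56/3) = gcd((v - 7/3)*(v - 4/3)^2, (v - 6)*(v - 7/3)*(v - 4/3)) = v^2 - 11*v/3 + 28/9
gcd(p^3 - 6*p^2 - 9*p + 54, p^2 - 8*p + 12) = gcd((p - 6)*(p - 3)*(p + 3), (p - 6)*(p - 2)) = p - 6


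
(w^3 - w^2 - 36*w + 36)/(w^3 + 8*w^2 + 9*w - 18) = (w - 6)/(w + 3)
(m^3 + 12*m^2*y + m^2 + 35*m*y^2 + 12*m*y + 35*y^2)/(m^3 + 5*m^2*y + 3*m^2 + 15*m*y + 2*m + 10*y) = (m + 7*y)/(m + 2)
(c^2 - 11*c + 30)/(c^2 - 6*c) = (c - 5)/c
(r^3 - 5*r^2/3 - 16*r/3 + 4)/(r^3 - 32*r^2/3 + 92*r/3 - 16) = (r^2 - r - 6)/(r^2 - 10*r + 24)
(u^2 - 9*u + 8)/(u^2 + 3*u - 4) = (u - 8)/(u + 4)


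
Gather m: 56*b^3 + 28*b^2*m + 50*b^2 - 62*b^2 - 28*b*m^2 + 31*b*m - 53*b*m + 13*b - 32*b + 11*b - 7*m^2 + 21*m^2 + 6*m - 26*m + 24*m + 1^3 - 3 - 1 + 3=56*b^3 - 12*b^2 - 8*b + m^2*(14 - 28*b) + m*(28*b^2 - 22*b + 4)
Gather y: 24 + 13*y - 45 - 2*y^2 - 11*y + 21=-2*y^2 + 2*y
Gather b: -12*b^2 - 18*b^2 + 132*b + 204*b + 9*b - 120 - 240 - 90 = -30*b^2 + 345*b - 450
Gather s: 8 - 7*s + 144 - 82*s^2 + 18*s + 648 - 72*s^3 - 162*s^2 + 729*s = -72*s^3 - 244*s^2 + 740*s + 800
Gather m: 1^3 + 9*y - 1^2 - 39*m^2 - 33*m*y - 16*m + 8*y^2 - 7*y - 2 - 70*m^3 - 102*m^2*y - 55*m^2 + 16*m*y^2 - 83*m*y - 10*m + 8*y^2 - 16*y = -70*m^3 + m^2*(-102*y - 94) + m*(16*y^2 - 116*y - 26) + 16*y^2 - 14*y - 2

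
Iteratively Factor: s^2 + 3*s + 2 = (s + 1)*(s + 2)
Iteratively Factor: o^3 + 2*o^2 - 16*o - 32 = (o - 4)*(o^2 + 6*o + 8) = (o - 4)*(o + 4)*(o + 2)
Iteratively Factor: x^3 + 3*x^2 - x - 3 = (x + 3)*(x^2 - 1) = (x - 1)*(x + 3)*(x + 1)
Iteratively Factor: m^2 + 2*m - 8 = (m + 4)*(m - 2)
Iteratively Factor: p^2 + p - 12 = (p + 4)*(p - 3)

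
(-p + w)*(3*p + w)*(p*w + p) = -3*p^3*w - 3*p^3 + 2*p^2*w^2 + 2*p^2*w + p*w^3 + p*w^2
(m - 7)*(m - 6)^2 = m^3 - 19*m^2 + 120*m - 252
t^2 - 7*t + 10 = (t - 5)*(t - 2)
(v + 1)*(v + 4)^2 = v^3 + 9*v^2 + 24*v + 16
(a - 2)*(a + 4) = a^2 + 2*a - 8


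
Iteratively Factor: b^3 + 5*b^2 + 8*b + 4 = (b + 1)*(b^2 + 4*b + 4) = (b + 1)*(b + 2)*(b + 2)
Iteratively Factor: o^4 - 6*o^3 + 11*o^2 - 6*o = (o - 1)*(o^3 - 5*o^2 + 6*o) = (o - 2)*(o - 1)*(o^2 - 3*o) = o*(o - 2)*(o - 1)*(o - 3)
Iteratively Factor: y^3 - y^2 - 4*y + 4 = (y - 1)*(y^2 - 4) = (y - 1)*(y + 2)*(y - 2)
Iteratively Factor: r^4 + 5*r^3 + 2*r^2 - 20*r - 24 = (r + 3)*(r^3 + 2*r^2 - 4*r - 8) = (r + 2)*(r + 3)*(r^2 - 4) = (r - 2)*(r + 2)*(r + 3)*(r + 2)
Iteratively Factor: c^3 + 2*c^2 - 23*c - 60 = (c - 5)*(c^2 + 7*c + 12) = (c - 5)*(c + 3)*(c + 4)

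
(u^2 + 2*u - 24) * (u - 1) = u^3 + u^2 - 26*u + 24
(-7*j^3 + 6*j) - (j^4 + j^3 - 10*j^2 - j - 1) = -j^4 - 8*j^3 + 10*j^2 + 7*j + 1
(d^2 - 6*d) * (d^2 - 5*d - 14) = d^4 - 11*d^3 + 16*d^2 + 84*d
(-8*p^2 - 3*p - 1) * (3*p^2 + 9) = -24*p^4 - 9*p^3 - 75*p^2 - 27*p - 9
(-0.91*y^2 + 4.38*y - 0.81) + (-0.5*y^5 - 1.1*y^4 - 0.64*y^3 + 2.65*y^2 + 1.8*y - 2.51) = -0.5*y^5 - 1.1*y^4 - 0.64*y^3 + 1.74*y^2 + 6.18*y - 3.32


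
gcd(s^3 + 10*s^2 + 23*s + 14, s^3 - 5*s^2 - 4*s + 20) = s + 2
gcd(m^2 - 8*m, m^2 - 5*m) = m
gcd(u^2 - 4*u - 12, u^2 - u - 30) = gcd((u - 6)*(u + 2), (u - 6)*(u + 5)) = u - 6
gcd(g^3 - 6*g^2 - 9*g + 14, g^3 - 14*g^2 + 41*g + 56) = g - 7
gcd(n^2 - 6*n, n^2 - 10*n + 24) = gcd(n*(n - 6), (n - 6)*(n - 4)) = n - 6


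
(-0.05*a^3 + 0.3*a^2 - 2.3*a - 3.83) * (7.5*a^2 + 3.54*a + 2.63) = -0.375*a^5 + 2.073*a^4 - 16.3195*a^3 - 36.078*a^2 - 19.6072*a - 10.0729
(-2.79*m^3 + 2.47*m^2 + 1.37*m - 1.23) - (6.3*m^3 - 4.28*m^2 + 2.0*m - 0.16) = -9.09*m^3 + 6.75*m^2 - 0.63*m - 1.07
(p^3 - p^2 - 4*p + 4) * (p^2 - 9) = p^5 - p^4 - 13*p^3 + 13*p^2 + 36*p - 36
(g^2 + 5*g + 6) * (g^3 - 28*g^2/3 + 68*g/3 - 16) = g^5 - 13*g^4/3 - 18*g^3 + 124*g^2/3 + 56*g - 96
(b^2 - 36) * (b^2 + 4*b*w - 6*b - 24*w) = b^4 + 4*b^3*w - 6*b^3 - 24*b^2*w - 36*b^2 - 144*b*w + 216*b + 864*w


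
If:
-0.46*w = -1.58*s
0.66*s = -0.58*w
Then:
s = 0.00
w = 0.00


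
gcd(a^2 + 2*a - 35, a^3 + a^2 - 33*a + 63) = a + 7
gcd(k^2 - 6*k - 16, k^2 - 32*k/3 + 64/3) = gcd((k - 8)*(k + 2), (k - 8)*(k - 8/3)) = k - 8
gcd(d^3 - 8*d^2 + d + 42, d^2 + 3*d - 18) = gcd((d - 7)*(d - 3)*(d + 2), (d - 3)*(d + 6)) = d - 3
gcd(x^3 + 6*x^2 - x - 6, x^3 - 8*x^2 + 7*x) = x - 1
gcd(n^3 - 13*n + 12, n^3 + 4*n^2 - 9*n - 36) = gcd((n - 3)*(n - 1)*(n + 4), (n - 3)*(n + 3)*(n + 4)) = n^2 + n - 12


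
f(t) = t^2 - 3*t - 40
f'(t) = 2*t - 3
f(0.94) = -41.94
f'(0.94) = -1.12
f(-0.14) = -39.56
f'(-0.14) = -3.28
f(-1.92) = -30.55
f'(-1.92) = -6.84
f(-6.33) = 19.06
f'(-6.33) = -15.66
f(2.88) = -40.35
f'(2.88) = 2.76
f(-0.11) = -39.66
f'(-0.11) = -3.22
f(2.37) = -41.49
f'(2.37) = 1.74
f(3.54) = -38.09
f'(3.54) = 4.08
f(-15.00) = 230.00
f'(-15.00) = -33.00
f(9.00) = 14.00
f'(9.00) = 15.00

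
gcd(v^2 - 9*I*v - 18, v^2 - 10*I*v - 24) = v - 6*I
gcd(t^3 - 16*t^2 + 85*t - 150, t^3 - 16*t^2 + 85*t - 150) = t^3 - 16*t^2 + 85*t - 150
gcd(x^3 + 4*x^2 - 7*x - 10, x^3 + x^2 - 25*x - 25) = x^2 + 6*x + 5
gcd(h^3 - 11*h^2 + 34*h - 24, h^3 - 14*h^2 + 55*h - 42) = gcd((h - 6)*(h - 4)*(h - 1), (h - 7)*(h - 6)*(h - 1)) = h^2 - 7*h + 6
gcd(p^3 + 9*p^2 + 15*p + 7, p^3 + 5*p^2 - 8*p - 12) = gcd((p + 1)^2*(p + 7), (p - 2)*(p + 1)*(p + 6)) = p + 1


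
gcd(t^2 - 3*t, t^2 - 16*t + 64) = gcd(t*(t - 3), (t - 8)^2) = 1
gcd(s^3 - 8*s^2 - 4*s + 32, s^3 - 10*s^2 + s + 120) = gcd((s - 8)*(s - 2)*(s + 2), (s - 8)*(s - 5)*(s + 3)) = s - 8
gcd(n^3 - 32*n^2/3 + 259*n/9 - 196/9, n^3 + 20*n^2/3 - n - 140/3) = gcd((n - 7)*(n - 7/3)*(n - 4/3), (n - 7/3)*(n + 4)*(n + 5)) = n - 7/3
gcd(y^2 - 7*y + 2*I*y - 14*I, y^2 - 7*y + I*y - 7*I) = y - 7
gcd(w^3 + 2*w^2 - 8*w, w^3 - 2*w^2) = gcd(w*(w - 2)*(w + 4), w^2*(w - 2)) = w^2 - 2*w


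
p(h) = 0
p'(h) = 0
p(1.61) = 0.00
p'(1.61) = 0.00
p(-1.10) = 0.00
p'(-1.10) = 0.00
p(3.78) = 0.00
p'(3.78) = 0.00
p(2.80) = 0.00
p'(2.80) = 0.00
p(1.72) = 0.00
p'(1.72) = 0.00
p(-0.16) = 0.00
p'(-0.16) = 0.00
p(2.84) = 0.00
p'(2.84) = 0.00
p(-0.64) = 0.00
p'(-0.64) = 0.00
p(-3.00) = 0.00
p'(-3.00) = 0.00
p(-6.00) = 0.00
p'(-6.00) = 0.00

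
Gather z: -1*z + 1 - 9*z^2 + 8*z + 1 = -9*z^2 + 7*z + 2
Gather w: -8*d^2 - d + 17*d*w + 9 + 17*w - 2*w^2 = -8*d^2 - d - 2*w^2 + w*(17*d + 17) + 9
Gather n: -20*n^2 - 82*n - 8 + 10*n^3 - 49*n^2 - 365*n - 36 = 10*n^3 - 69*n^2 - 447*n - 44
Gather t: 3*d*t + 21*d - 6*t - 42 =21*d + t*(3*d - 6) - 42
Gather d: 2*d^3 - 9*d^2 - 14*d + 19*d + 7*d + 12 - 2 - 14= 2*d^3 - 9*d^2 + 12*d - 4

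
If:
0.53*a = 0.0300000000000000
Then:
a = 0.06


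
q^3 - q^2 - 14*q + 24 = (q - 3)*(q - 2)*(q + 4)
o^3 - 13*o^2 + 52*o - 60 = (o - 6)*(o - 5)*(o - 2)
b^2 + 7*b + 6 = (b + 1)*(b + 6)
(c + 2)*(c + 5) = c^2 + 7*c + 10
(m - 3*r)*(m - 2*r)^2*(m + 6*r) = m^4 - m^3*r - 26*m^2*r^2 + 84*m*r^3 - 72*r^4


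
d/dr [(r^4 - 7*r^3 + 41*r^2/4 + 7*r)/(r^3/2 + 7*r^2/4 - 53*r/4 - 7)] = (2*r^2 + 28*r - 49)/(r^2 + 14*r + 49)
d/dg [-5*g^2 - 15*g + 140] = -10*g - 15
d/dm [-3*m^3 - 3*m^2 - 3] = 3*m*(-3*m - 2)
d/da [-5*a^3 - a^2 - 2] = a*(-15*a - 2)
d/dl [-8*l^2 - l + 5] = -16*l - 1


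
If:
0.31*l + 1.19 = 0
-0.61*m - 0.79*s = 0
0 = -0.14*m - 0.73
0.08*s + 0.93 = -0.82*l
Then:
No Solution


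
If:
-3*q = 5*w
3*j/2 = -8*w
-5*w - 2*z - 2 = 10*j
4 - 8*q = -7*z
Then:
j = -32/365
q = -2/73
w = 6/365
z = -44/73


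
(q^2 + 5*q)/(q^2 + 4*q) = (q + 5)/(q + 4)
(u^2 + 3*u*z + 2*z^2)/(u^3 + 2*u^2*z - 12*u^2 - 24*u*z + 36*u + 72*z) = (u + z)/(u^2 - 12*u + 36)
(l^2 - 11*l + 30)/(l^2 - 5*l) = (l - 6)/l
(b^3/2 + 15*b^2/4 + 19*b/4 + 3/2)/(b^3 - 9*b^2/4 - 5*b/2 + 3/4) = (2*b^2 + 13*b + 6)/(4*b^2 - 13*b + 3)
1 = 1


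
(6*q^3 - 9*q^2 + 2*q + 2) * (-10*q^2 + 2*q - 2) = -60*q^5 + 102*q^4 - 50*q^3 + 2*q^2 - 4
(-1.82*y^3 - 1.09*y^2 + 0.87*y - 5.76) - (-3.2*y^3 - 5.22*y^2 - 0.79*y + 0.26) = 1.38*y^3 + 4.13*y^2 + 1.66*y - 6.02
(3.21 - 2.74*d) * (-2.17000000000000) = 5.9458*d - 6.9657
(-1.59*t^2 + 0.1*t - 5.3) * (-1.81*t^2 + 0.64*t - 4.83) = 2.8779*t^4 - 1.1986*t^3 + 17.3367*t^2 - 3.875*t + 25.599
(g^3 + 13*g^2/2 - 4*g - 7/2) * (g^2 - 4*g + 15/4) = g^5 + 5*g^4/2 - 105*g^3/4 + 295*g^2/8 - g - 105/8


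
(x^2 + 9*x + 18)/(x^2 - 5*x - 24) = (x + 6)/(x - 8)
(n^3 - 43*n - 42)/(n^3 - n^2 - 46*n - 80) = (-n^3 + 43*n + 42)/(-n^3 + n^2 + 46*n + 80)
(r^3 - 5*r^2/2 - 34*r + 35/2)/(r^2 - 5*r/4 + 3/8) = 4*(r^2 - 2*r - 35)/(4*r - 3)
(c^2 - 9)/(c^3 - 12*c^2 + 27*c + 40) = (c^2 - 9)/(c^3 - 12*c^2 + 27*c + 40)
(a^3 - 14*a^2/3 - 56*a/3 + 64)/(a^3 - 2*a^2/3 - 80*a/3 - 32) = (3*a - 8)/(3*a + 4)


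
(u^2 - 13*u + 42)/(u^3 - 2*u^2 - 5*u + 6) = (u^2 - 13*u + 42)/(u^3 - 2*u^2 - 5*u + 6)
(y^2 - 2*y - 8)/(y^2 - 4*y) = (y + 2)/y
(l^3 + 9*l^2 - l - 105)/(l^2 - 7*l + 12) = (l^2 + 12*l + 35)/(l - 4)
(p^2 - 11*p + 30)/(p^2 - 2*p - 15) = (p - 6)/(p + 3)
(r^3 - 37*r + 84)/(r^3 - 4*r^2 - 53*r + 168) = (r - 4)/(r - 8)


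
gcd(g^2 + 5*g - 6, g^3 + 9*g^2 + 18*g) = g + 6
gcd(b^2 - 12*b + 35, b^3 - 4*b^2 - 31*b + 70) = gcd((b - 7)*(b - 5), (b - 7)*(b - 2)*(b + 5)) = b - 7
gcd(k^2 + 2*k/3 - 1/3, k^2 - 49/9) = 1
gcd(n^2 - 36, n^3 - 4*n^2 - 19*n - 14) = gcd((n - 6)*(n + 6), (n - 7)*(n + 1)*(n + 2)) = 1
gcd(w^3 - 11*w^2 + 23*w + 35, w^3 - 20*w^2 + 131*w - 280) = w^2 - 12*w + 35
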